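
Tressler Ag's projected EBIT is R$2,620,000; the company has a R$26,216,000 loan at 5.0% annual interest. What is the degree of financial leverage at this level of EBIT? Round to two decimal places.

2.00

Interest = R$1,310,800.00.
DFL = EBIT ÷ (EBIT − I) = R$2,620,000 ÷ (R$2,620,000 − R$1,310,800.00) = R$2,620,000 ÷ R$1,309,200.00 = 2.0012.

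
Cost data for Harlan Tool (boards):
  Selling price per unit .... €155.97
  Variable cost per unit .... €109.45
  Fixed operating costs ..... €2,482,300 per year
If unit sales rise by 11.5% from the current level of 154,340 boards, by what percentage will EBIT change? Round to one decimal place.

Total contribution margin = 154,340 × €46.52 = €7,179,896.80.
Operating income = contribution − fixed costs = €7,179,896.80 − €2,482,300 = €4,697,596.80.
Degree of operating leverage = €7,179,896.80 / €4,697,596.80 = 1.5284.
%ΔEBIT = DOL × %ΔSales = 1.5284 × +11.5% = +17.6%.

+17.6%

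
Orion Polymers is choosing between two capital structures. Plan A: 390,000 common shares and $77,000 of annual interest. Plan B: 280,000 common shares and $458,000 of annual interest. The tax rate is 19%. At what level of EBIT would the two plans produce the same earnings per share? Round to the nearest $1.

$1,427,818

At indifference, (EBIT − 77,000)(1 − t)/390,000 = (EBIT − 458,000)(1 − t)/280,000.
The (1 − t) factor cancels: (EBIT − 77,000) × 280,000 = (EBIT − 458,000) × 390,000.
EBIT × (390,000 − 280,000) = 458,000 × 390,000 − 77,000 × 280,000 = 157,060,000,000, so EBIT = 157,060,000,000 ÷ 110,000 = 1,427,818.18.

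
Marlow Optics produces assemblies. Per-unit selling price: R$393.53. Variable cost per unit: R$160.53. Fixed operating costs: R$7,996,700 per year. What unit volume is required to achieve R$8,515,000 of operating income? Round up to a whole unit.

Unit CM = price − variable cost = R$393.53 − R$160.53 = R$233.00.
Units = (FC + target) / CM = (R$7,996,700 + R$8,515,000) / R$233.00 = 70,865.67, so 70,866 assemblies.

70,866 assemblies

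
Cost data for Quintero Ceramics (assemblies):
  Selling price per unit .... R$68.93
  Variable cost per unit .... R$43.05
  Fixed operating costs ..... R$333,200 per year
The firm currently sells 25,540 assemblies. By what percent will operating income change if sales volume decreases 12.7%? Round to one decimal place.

-25.6%

Total contribution margin = 25,540 × R$25.88 = R$660,975.20.
Operating income = contribution − fixed costs = R$660,975.20 − R$333,200 = R$327,775.20.
Degree of operating leverage = R$660,975.20 / R$327,775.20 = 2.0166.
Operating income changes by 2.0166 × -12.7% = -25.6%.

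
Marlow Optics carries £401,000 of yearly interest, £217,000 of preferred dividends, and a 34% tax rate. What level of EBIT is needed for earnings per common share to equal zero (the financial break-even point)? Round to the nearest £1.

Grossing the preferred dividend up to pre-tax terms: £217,000 / (1 − 0.34) = £328,787.88.
Financial break-even EBIT = interest + D_p ÷ (1 − t) = £401,000 + £328,787.88 = £729,787.88.

£729,788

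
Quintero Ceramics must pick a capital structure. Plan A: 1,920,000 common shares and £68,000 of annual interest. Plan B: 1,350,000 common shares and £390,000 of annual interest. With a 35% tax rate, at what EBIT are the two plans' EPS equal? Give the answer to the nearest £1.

At indifference, (EBIT − 68,000)(1 − t)/1,920,000 = (EBIT − 390,000)(1 − t)/1,350,000.
The (1 − t) factor cancels: (EBIT − 68,000) × 1,350,000 = (EBIT − 390,000) × 1,920,000.
Solving, EBIT = (390,000·1,920,000 − 68,000·1,350,000) / (1,920,000 − 1,350,000) = 657,000,000,000 / 570,000 = 1,152,631.58.

£1,152,632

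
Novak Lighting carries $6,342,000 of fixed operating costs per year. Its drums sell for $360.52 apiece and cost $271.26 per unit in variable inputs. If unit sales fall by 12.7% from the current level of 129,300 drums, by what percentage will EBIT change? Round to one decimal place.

-28.2%

Total contribution margin = 129,300 × $89.26 = $11,541,318.00.
Subtracting fixed costs: EBIT = $11,541,318.00 − $6,342,000 = $5,199,318.00.
So DOL = total CM / EBIT = $11,541,318.00 / $5,199,318.00 = 2.2198.
Operating income changes by 2.2198 × -12.7% = -28.2%.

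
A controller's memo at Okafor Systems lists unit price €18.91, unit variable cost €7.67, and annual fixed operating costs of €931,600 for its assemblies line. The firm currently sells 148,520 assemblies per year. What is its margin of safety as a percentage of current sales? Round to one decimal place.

44.2%

Each unit contributes €18.91 − €7.67 = €11.24. Break-even units = €931,600 ÷ €11.24 = 82,882.56; break-even revenue = 82,882.56 × €18.91 = €1,567,309.25.
Current sales = 148,520 × €18.91 = €2,808,513.20.
Margin of safety = (€2,808,513.20 − €1,567,309.25) ÷ €2,808,513.20 = 44.2%.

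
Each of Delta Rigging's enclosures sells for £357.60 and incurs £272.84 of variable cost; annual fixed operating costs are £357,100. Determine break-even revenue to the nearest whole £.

£1,506,595

Contribution margin per unit = £357.60 − £272.84 = £84.76, a CM ratio of £84.76 ÷ £357.60 = 0.2370.
Break-even sales = FC ÷ CM ratio = £357,100 × £357.60 / £84.76 = £1,506,595.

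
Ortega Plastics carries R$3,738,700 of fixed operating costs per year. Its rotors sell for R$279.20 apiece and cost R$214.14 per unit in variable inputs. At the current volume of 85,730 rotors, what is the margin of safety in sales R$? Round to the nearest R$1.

R$7,891,472

Each unit contributes R$279.20 − R$214.14 = R$65.06. Break-even units = R$3,738,700 ÷ R$65.06 = 57,465.42; break-even revenue = 57,465.42 × R$279.20 = R$16,044,344.30.
Current sales = 85,730 × R$279.20 = R$23,935,816.00.
Margin of safety = R$23,935,816.00 − R$16,044,344.30 = R$7,891,472.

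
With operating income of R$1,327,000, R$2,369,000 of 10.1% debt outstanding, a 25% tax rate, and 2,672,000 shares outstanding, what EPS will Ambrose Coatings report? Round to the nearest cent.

Interest = R$239,269.00, so EBT = R$1,327,000 − R$239,269.00 = R$1,087,731.00.
Net income = R$1,087,731.00 × (1 − 0.25) = R$815,798.25.
EPS = R$815,798.25 ÷ 2,672,000 = R$0.31.

R$0.31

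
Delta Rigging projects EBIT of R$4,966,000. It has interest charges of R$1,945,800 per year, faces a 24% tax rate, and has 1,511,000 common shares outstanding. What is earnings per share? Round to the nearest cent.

R$1.52

Pre-tax income = R$4,966,000 − R$1,945,800.00 = R$3,020,200.00.
After tax at 24%: net income = R$3,020,200.00 × 0.76 = R$2,295,352.00.
Per share: R$2,295,352.00 / 1,511,000 shares = R$1.52.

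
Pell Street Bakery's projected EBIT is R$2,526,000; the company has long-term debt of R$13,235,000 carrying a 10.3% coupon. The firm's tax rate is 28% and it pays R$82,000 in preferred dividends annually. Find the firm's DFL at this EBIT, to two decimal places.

2.41

Annual interest charges come to R$1,363,205.00.
Pre-tax preferred-dividend burden = R$82,000 ÷ (1 − 0.28) = R$113,888.89.
DFL = EBIT ÷ [EBIT − I − D_p/(1−t)] = R$2,526,000 ÷ [R$2,526,000 − R$1,363,205.00 − R$113,888.89] = R$2,526,000 ÷ R$1,048,906.11 = 2.4082.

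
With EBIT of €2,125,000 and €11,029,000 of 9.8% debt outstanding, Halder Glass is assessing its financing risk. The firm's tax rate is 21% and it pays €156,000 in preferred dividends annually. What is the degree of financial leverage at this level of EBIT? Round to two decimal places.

Annual interest charges come to €1,080,842.00.
Pre-tax preferred-dividend burden = €156,000 ÷ (1 − 0.21) = €197,468.35.
DFL = EBIT ÷ [EBIT − I − D_p/(1−t)] = €2,125,000 ÷ [€2,125,000 − €1,080,842.00 − €197,468.35] = €2,125,000 ÷ €846,689.65 = 2.5098.

2.51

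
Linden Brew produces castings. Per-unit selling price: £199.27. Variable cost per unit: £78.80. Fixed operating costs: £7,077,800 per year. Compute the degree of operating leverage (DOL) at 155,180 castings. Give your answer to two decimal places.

Total contribution margin = 155,180 × £120.47 = £18,694,534.60.
Operating income = contribution − fixed costs = £18,694,534.60 − £7,077,800 = £11,616,734.60.
So DOL = total CM / EBIT = £18,694,534.60 / £11,616,734.60 = 1.6093.

1.61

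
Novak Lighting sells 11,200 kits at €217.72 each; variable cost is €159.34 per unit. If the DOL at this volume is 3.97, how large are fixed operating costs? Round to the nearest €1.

Contribution at this volume is 11,200 × €58.38 = €653,856.00.
DOL = contribution / EBIT, so EBIT = €653,856.00 / 3.97 = €164,699.24.
Fixed costs = CM − EBIT = €653,856.00 − €164,699.24 = €489,157.

€489,157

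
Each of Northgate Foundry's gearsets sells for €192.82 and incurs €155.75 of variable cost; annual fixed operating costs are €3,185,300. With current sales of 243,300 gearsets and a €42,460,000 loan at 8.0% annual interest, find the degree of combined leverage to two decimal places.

At 243,300 units, contribution = 243,300 × €37.07 = €9,019,131.00.
Operating income = contribution − fixed costs = €9,019,131.00 − €3,185,300 = €5,833,831.00. Interest = €3,396,800.00, so EBIT − I = €2,437,031.00.
DCL = contribution ÷ (EBIT − I) = €9,019,131.00 ÷ €2,437,031.00 = 3.7009.

3.70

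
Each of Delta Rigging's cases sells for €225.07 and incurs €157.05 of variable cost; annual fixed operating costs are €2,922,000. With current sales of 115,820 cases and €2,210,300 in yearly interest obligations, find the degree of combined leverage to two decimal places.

2.87

Total contribution margin = 115,820 × €68.02 = €7,878,076.40.
EBIT = €7,878,076.40 − €2,922,000 = €4,956,076.40. Interest = €2,210,300.00, so EBIT − I = €2,745,776.40.
Degree of total leverage = total CM / (EBIT − interest) = €7,878,076.40 / €2,745,776.40 = 2.8692.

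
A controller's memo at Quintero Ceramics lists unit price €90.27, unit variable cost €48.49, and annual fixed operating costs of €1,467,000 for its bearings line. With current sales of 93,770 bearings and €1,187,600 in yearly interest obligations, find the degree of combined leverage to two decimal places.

At 93,770 units, contribution = 93,770 × €41.78 = €3,917,710.60.
Operating income = contribution − fixed costs = €3,917,710.60 − €1,467,000 = €2,450,710.60. Interest = €1,187,600.00, so EBIT − I = €1,263,110.60.
Degree of total leverage = total CM / (EBIT − interest) = €3,917,710.60 / €1,263,110.60 = 3.1016.

3.10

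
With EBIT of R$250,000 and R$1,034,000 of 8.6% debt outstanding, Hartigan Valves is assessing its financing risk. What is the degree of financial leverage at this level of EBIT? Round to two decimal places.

1.55

Interest = R$88,924.00.
Degree of financial leverage = EBIT / (EBIT − interest) = R$250,000 / R$161,076.00 = 1.5521.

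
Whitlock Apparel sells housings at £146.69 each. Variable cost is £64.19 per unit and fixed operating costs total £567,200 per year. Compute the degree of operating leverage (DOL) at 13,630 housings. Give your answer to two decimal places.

2.02

Total contribution margin = 13,630 × £82.50 = £1,124,475.00.
Operating income = contribution − fixed costs = £1,124,475.00 − £567,200 = £557,275.00.
So DOL = total CM / EBIT = £1,124,475.00 / £557,275.00 = 2.0178.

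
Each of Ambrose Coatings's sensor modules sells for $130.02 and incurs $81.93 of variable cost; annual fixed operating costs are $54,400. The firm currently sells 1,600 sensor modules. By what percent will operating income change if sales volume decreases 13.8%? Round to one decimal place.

-47.1%

Contribution at this volume is 1,600 × $48.09 = $76,944.00.
Operating income = contribution − fixed costs = $76,944.00 − $54,400 = $22,544.00.
Degree of operating leverage = $76,944.00 / $22,544.00 = 3.4131.
So EBIT moves 3.4131 × (-13.8%) = -47.1%.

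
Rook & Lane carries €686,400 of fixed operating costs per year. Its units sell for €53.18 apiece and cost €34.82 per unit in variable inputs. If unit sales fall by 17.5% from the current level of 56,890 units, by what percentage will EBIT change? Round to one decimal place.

At 56,890 units, contribution = 56,890 × €18.36 = €1,044,500.40.
Operating income = contribution − fixed costs = €1,044,500.40 − €686,400 = €358,100.40.
So DOL = total CM / EBIT = €1,044,500.40 / €358,100.40 = 2.9168.
%ΔEBIT = DOL × %ΔSales = 2.9168 × -17.5% = -51.0%.

-51.0%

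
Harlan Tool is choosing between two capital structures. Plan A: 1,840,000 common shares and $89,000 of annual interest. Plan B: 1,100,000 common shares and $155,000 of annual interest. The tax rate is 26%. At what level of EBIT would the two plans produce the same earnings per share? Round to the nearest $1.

Set EPS_A = EPS_B: (EBIT − $89,000)(1 − 0.26) ÷ 1,840,000 = (EBIT − $155,000)(1 − 0.26) ÷ 1,100,000.
The (1 − t) factor cancels: (EBIT − 89,000) × 1,100,000 = (EBIT − 155,000) × 1,840,000.
EBIT × (1,840,000 − 1,100,000) = 155,000 × 1,840,000 − 89,000 × 1,100,000 = 187,300,000,000, so EBIT = 187,300,000,000 ÷ 740,000 = 253,108.11.

$253,108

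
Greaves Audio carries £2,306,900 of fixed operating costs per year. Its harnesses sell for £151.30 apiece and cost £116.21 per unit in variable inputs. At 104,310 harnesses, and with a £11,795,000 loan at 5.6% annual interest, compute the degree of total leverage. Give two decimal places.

5.28

Contribution at this volume is 104,310 × £35.09 = £3,660,237.90.
Subtracting fixed costs: EBIT = £3,660,237.90 − £2,306,900 = £1,353,337.90. Interest = £660,520.00, so EBIT − I = £692,817.90.
Degree of total leverage = total CM / (EBIT − interest) = £3,660,237.90 / £692,817.90 = 5.2831.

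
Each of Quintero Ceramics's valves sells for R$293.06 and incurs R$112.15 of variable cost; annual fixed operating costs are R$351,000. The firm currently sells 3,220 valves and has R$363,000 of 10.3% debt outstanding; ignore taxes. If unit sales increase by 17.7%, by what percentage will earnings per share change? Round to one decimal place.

Total contribution margin = 3,220 × R$180.91 = R$582,530.20.
Subtracting fixed costs: EBIT = R$582,530.20 − R$351,000 = R$231,530.20.
Interest = R$37,389.00, so EBIT − I = R$194,141.20.
DCL = total CM / (EBIT − I) = R$582,530.20 / R$194,141.20 = 3.0005.
EPS therefore changes by 3.0005 × (+17.7%) = +53.1%.

+53.1%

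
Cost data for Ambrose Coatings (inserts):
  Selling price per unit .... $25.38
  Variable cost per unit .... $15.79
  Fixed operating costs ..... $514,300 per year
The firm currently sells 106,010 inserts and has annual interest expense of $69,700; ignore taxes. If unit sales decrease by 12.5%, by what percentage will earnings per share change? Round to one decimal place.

-29.4%

Contribution at this volume is 106,010 × $9.59 = $1,016,635.90.
EBIT = $1,016,635.90 − $514,300 = $502,335.90.
After interest of $69,700.00, pre-tax earnings = $432,635.90.
DCL = total CM / (EBIT − I) = $1,016,635.90 / $432,635.90 = 2.3499.
EPS therefore changes by 2.3499 × (-12.5%) = -29.4%.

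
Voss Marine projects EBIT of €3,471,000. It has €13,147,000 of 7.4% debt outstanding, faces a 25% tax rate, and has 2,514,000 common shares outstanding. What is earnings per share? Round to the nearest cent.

Interest = €972,878.00, so EBT = €3,471,000 − €972,878.00 = €2,498,122.00.
After tax at 25%: net income = €2,498,122.00 × 0.75 = €1,873,591.50.
EPS = €1,873,591.50 ÷ 2,514,000 = €0.75.

€0.75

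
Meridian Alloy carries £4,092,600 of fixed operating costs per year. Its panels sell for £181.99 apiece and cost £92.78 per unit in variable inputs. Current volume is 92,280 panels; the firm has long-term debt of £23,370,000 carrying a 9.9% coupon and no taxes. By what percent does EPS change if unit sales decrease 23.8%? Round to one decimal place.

-107.3%

Total contribution margin = 92,280 × £89.21 = £8,232,298.80.
Subtracting fixed costs: EBIT = £8,232,298.80 − £4,092,600 = £4,139,698.80.
After interest of £2,313,630.00, pre-tax earnings = £1,826,068.80.
Degree of combined leverage = contribution ÷ (EBIT − I) = £8,232,298.80 ÷ £1,826,068.80 = 4.5082.
%ΔEPS = DCL × %ΔSales = 4.5082 × -23.8% = -107.3%.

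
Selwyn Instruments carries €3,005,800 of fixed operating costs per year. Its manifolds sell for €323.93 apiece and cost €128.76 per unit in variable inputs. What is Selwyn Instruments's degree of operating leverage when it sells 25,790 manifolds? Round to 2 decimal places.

Contribution at this volume is 25,790 × €195.17 = €5,033,434.30.
Subtracting fixed costs: EBIT = €5,033,434.30 − €3,005,800 = €2,027,634.30.
So DOL = total CM / EBIT = €5,033,434.30 / €2,027,634.30 = 2.4824.

2.48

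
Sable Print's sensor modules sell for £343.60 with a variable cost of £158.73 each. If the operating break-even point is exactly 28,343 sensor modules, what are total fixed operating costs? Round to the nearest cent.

£5,239,770.41

Contribution margin per unit = £343.60 − £158.73 = £184.87.
Fixed costs = break-even units × CM = 28,343 × £184.87 = £5,239,770.41.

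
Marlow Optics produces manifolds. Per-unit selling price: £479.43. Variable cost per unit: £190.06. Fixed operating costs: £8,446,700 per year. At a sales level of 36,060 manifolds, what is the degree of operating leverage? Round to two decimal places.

5.25

At 36,060 units, contribution = 36,060 × £289.37 = £10,434,682.20.
Operating income = contribution − fixed costs = £10,434,682.20 − £8,446,700 = £1,987,982.20.
So DOL = total CM / EBIT = £10,434,682.20 / £1,987,982.20 = 5.2489.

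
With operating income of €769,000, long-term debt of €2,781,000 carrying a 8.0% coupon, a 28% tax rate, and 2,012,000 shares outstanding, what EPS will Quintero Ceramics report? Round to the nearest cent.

Pre-tax income = €769,000 − €222,480.00 = €546,520.00.
After tax at 28%: net income = €546,520.00 × 0.72 = €393,494.40.
EPS = €393,494.40 ÷ 2,012,000 = €0.20.

€0.20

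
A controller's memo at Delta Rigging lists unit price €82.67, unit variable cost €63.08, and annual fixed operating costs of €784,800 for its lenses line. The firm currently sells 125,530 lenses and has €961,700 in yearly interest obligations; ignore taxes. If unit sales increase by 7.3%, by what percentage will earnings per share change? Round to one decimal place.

Total contribution margin = 125,530 × €19.59 = €2,459,132.70.
Operating income = contribution − fixed costs = €2,459,132.70 − €784,800 = €1,674,332.70.
After interest of €961,700.00, pre-tax earnings = €712,632.70.
DCL = total CM / (EBIT − I) = €2,459,132.70 / €712,632.70 = 3.4508.
EPS therefore changes by 3.4508 × (+7.3%) = +25.2%.

+25.2%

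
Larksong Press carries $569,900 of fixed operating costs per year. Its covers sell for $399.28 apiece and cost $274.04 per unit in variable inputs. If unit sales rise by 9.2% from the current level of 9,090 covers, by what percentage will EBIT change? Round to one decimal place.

+18.4%

Contribution at this volume is 9,090 × $125.24 = $1,138,431.60.
EBIT = $1,138,431.60 − $569,900 = $568,531.60.
DOL = contribution ÷ EBIT = $1,138,431.60 ÷ $568,531.60 = 2.0024.
Operating income changes by 2.0024 × +9.2% = +18.4%.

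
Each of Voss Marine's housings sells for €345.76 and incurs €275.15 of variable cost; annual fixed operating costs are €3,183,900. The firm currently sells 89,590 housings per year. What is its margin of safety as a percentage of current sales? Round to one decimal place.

49.7%

Unit CM = price − variable cost = €345.76 − €275.15 = €70.61. Break-even units = €3,183,900 ÷ €70.61 = 45,091.35; break-even revenue = 45,091.35 × €345.76 = €15,590,784.08.
Actual sales revenue = 89,590 × €345.76 = €30,976,638.40.
Margin of safety = (€30,976,638.40 − €15,590,784.08) ÷ €30,976,638.40 = 49.7%.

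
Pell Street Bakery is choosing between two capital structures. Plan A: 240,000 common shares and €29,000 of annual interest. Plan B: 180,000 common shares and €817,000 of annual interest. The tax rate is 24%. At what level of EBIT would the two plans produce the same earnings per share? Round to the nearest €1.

€3,181,000

Set EPS_A = EPS_B: (EBIT − €29,000)(1 − 0.24) ÷ 240,000 = (EBIT − €817,000)(1 − 0.24) ÷ 180,000.
The (1 − t) factor cancels: (EBIT − 29,000) × 180,000 = (EBIT − 817,000) × 240,000.
Solving, EBIT = (817,000·240,000 − 29,000·180,000) / (240,000 − 180,000) = 190,860,000,000 / 60,000 = 3,181,000.00.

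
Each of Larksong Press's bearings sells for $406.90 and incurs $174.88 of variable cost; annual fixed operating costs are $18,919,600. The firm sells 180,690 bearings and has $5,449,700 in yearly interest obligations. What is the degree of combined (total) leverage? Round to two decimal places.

Total contribution margin = 180,690 × $232.02 = $41,923,693.80.
EBIT = $41,923,693.80 − $18,919,600 = $23,004,093.80. Interest = $5,449,700.00, so EBIT − I = $17,554,393.80.
DCL = contribution ÷ (EBIT − I) = $41,923,693.80 ÷ $17,554,393.80 = 2.3882.

2.39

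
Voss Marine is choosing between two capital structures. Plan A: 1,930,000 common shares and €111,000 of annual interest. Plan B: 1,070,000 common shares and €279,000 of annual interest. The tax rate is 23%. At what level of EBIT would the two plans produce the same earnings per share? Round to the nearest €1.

At indifference, (EBIT − 111,000)(1 − t)/1,930,000 = (EBIT − 279,000)(1 − t)/1,070,000.
The (1 − t) factor cancels: (EBIT − 111,000) × 1,070,000 = (EBIT − 279,000) × 1,930,000.
EBIT × (1,930,000 − 1,070,000) = 279,000 × 1,930,000 − 111,000 × 1,070,000 = 419,700,000,000, so EBIT = 419,700,000,000 ÷ 860,000 = 488,023.26.

€488,023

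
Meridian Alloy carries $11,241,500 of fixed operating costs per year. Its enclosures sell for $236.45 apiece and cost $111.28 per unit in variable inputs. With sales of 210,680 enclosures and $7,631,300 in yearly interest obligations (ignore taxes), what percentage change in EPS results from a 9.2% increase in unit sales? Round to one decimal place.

At 210,680 units, contribution = 210,680 × $125.17 = $26,370,815.60.
EBIT = $26,370,815.60 − $11,241,500 = $15,129,315.60.
Interest = $7,631,300.00, so EBIT − I = $7,498,015.60.
DCL = total CM / (EBIT − I) = $26,370,815.60 / $7,498,015.60 = 3.5170.
%ΔEPS = DCL × %ΔSales = 3.5170 × +9.2% = +32.4%.

+32.4%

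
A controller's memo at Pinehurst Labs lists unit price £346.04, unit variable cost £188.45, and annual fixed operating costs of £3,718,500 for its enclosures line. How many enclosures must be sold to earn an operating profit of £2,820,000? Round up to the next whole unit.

Contribution margin per unit = £346.04 − £188.45 = £157.59.
Need Q such that Q × £157.59 − £3,718,500 = £2,820,000, i.e. Q = £6,538,500 / £157.59 = 41,490.58 → 41,491.

41,491 enclosures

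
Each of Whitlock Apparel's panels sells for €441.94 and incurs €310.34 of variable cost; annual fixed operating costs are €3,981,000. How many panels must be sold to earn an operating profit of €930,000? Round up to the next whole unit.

37,318 panels

Unit CM = price − variable cost = €441.94 − €310.34 = €131.60.
Required volume = (fixed costs + target profit) ÷ CM = (€3,981,000 + €930,000) ÷ €131.60 = 37,317.63, so 37,318 panels.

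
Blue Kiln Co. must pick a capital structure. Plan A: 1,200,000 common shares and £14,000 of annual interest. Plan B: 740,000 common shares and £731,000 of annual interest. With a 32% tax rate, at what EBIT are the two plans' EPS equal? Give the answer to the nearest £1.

£1,884,435

At indifference, (EBIT − 14,000)(1 − t)/1,200,000 = (EBIT − 731,000)(1 − t)/740,000.
Cancelling (1 − t) and cross-multiplying: 740,000·(EBIT − 14,000) = 1,200,000·(EBIT − 731,000).
EBIT × (1,200,000 − 740,000) = 731,000 × 1,200,000 − 14,000 × 740,000 = 866,840,000,000, so EBIT = 866,840,000,000 ÷ 460,000 = 1,884,434.78.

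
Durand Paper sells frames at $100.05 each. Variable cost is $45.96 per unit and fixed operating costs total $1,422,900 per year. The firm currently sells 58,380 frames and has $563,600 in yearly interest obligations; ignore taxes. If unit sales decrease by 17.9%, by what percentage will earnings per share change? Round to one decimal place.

-48.3%

At 58,380 units, contribution = 58,380 × $54.09 = $3,157,774.20.
Subtracting fixed costs: EBIT = $3,157,774.20 − $1,422,900 = $1,734,874.20.
After interest of $563,600.00, pre-tax earnings = $1,171,274.20.
DCL = total CM / (EBIT − I) = $3,157,774.20 / $1,171,274.20 = 2.6960.
EPS therefore changes by 2.6960 × (-17.9%) = -48.3%.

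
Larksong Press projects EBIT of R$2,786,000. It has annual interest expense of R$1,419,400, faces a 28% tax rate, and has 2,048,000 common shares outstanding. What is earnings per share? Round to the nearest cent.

Pre-tax income = R$2,786,000 − R$1,419,400.00 = R$1,366,600.00.
Net income = R$1,366,600.00 × (1 − 0.28) = R$983,952.00.
Per share: R$983,952.00 / 2,048,000 shares = R$0.48.

R$0.48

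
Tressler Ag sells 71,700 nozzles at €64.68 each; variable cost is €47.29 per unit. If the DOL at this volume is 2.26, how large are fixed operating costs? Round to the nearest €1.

Total contribution margin = 71,700 × €17.39 = €1,246,863.00.
Since DOL = CM ÷ EBIT, EBIT = €1,246,863.00 ÷ 2.26 = €551,709.29.
And FC = contribution − EBIT = €1,246,863.00 − €551,709.29 = €695,154.

€695,154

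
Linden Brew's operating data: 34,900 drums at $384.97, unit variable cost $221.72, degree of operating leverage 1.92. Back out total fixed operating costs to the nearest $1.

At 34,900 units, contribution = 34,900 × $163.25 = $5,697,425.00.
DOL = contribution / EBIT, so EBIT = $5,697,425.00 / 1.92 = $2,967,408.85.
And FC = contribution − EBIT = $5,697,425.00 − $2,967,408.85 = $2,730,016.

$2,730,016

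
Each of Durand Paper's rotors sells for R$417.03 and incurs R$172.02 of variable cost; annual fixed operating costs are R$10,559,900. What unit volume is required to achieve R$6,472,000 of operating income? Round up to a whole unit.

Contribution margin per unit = R$417.03 − R$172.02 = R$245.01.
Need Q such that Q × R$245.01 − R$10,559,900 = R$6,472,000, i.e. Q = R$17,031,900 / R$245.01 = 69,515.12 → 69,516.

69,516 rotors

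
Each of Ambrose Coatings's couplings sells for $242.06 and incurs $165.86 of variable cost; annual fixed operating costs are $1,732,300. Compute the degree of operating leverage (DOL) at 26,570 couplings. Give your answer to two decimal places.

6.93

At 26,570 units, contribution = 26,570 × $76.20 = $2,024,634.00.
Operating income = contribution − fixed costs = $2,024,634.00 − $1,732,300 = $292,334.00.
Degree of operating leverage = $2,024,634.00 / $292,334.00 = 6.9258.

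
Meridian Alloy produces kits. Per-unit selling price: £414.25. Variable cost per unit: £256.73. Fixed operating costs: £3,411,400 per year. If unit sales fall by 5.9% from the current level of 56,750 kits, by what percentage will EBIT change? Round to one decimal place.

-9.5%

At 56,750 units, contribution = 56,750 × £157.52 = £8,939,260.00.
Subtracting fixed costs: EBIT = £8,939,260.00 − £3,411,400 = £5,527,860.00.
DOL = contribution ÷ EBIT = £8,939,260.00 ÷ £5,527,860.00 = 1.6171.
So EBIT moves 1.6171 × (-5.9%) = -9.5%.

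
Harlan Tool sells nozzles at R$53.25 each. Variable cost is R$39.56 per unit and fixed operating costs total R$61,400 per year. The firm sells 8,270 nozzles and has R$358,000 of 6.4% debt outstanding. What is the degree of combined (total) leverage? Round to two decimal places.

Total contribution margin = 8,270 × R$13.69 = R$113,216.30.
Operating income = contribution − fixed costs = R$113,216.30 − R$61,400 = R$51,816.30. Interest = R$22,912.00.
DOL = R$113,216.30 ÷ R$51,816.30 = 2.1850; DFL = R$51,816.30 ÷ R$28,904.30 = 1.7927.
DCL = DOL × DFL = 2.1850 × 1.7927 = 3.9170.

3.92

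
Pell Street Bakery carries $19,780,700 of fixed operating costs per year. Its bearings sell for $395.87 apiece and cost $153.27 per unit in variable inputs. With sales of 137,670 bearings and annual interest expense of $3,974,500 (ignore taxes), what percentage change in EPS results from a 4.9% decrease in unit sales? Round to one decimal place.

-17.0%

Contribution at this volume is 137,670 × $242.60 = $33,398,742.00.
Operating income = contribution − fixed costs = $33,398,742.00 − $19,780,700 = $13,618,042.00.
After interest of $3,974,500.00, pre-tax earnings = $9,643,542.00.
DCL = total CM / (EBIT − I) = $33,398,742.00 / $9,643,542.00 = 3.4633.
EPS therefore changes by 3.4633 × (-4.9%) = -17.0%.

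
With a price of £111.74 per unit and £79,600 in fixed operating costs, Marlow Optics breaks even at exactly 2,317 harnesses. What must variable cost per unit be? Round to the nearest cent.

£77.39

Contribution per unit must be FC / Q = £79,600 / 2,317 = £34.3548.
Hence VC = price − CM = £111.74 − £34.3548 = £77.39.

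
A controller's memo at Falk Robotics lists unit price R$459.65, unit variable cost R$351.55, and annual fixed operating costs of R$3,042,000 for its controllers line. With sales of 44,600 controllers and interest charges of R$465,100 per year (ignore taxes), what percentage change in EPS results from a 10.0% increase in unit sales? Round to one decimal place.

Total contribution margin = 44,600 × R$108.10 = R$4,821,260.00.
Subtracting fixed costs: EBIT = R$4,821,260.00 − R$3,042,000 = R$1,779,260.00.
Interest = R$465,100.00, so EBIT − I = R$1,314,160.00.
Degree of combined leverage = contribution ÷ (EBIT − I) = R$4,821,260.00 ÷ R$1,314,160.00 = 3.6687.
EPS therefore changes by 3.6687 × (+10.0%) = +36.7%.

+36.7%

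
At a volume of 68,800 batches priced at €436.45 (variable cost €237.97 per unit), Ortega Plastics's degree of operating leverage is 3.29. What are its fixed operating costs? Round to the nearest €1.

At 68,800 units, contribution = 68,800 × €198.48 = €13,655,424.00.
DOL = contribution / EBIT, so EBIT = €13,655,424.00 / 3.29 = €4,150,584.80.
And FC = contribution − EBIT = €13,655,424.00 − €4,150,584.80 = €9,504,839.

€9,504,839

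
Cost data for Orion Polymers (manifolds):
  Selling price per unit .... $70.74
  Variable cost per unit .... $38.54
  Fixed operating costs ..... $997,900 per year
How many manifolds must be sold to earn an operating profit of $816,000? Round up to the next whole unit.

Each unit contributes $70.74 − $38.54 = $32.20.
Required volume = (fixed costs + target profit) ÷ CM = ($997,900 + $816,000) ÷ $32.20 = 56,332.30, so 56,333 manifolds.

56,333 manifolds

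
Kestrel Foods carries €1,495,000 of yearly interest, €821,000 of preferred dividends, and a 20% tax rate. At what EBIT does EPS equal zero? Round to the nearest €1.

€2,521,250

Grossing the preferred dividend up to pre-tax terms: €821,000 / (1 − 0.20) = €1,026,250.00.
Financial break-even EBIT = interest + D_p ÷ (1 − t) = €1,495,000 + €1,026,250.00 = €2,521,250.00.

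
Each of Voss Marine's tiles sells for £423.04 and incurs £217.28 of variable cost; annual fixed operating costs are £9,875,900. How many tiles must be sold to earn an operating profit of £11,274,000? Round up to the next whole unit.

Each unit contributes £423.04 − £217.28 = £205.76.
Need Q such that Q × £205.76 − £9,875,900 = £11,274,000, i.e. Q = £21,149,900 / £205.76 = 102,789.17 → 102,790.

102,790 tiles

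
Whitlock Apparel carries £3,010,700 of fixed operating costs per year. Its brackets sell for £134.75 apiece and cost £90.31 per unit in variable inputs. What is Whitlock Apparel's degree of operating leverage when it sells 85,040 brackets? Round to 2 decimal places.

4.92

Contribution at this volume is 85,040 × £44.44 = £3,779,177.60.
Operating income = contribution − fixed costs = £3,779,177.60 − £3,010,700 = £768,477.60.
DOL = contribution ÷ EBIT = £3,779,177.60 ÷ £768,477.60 = 4.9177.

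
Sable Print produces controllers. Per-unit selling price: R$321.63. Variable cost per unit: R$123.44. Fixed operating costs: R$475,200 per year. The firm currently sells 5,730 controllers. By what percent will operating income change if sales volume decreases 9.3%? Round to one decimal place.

Total contribution margin = 5,730 × R$198.19 = R$1,135,628.70.
Operating income = contribution − fixed costs = R$1,135,628.70 − R$475,200 = R$660,428.70.
So DOL = total CM / EBIT = R$1,135,628.70 / R$660,428.70 = 1.7195.
Operating income changes by 1.7195 × -9.3% = -16.0%.

-16.0%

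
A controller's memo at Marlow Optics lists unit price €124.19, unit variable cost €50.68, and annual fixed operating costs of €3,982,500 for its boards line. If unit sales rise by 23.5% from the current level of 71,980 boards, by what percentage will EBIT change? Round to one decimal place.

Total contribution margin = 71,980 × €73.51 = €5,291,249.80.
Subtracting fixed costs: EBIT = €5,291,249.80 − €3,982,500 = €1,308,749.80.
Degree of operating leverage = €5,291,249.80 / €1,308,749.80 = 4.0430.
%ΔEBIT = DOL × %ΔSales = 4.0430 × +23.5% = +95.0%.

+95.0%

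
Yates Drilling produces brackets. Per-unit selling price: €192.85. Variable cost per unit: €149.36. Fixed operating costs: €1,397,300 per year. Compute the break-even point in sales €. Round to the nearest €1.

€6,196,121

Contribution margin per unit = €192.85 − €149.36 = €43.49, a CM ratio of €43.49 ÷ €192.85 = 0.2255.
Break-even revenue = fixed costs × price ÷ CM = €1,397,300 × €192.85 ÷ €43.49 = €6,196,121.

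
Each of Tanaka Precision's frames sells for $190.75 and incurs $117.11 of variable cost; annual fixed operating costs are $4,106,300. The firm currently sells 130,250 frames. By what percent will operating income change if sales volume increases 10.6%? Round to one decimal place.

+18.5%

At 130,250 units, contribution = 130,250 × $73.64 = $9,591,610.00.
Operating income = contribution − fixed costs = $9,591,610.00 − $4,106,300 = $5,485,310.00.
Degree of operating leverage = $9,591,610.00 / $5,485,310.00 = 1.7486.
Operating income changes by 1.7486 × +10.6% = +18.5%.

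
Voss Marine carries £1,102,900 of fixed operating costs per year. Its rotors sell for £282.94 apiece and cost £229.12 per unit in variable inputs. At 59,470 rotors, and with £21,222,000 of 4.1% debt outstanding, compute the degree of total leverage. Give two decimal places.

At 59,470 units, contribution = 59,470 × £53.82 = £3,200,675.40.
EBIT = £3,200,675.40 − £1,102,900 = £2,097,775.40. Interest = £870,102.00.
DOL = £3,200,675.40 ÷ £2,097,775.40 = 1.5257; DFL = £2,097,775.40 ÷ £1,227,673.40 = 1.7087.
Combined leverage = 1.5257 × 1.7087 = 2.6070.

2.61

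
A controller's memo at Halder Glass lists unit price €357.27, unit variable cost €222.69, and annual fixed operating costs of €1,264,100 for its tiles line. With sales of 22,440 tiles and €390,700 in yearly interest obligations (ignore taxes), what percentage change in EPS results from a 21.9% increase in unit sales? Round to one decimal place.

Contribution at this volume is 22,440 × €134.58 = €3,019,975.20.
Subtracting fixed costs: EBIT = €3,019,975.20 − €1,264,100 = €1,755,875.20.
After interest of €390,700.00, pre-tax earnings = €1,365,175.20.
DCL = total CM / (EBIT − I) = €3,019,975.20 / €1,365,175.20 = 2.2122.
EPS therefore changes by 2.2122 × (+21.9%) = +48.4%.

+48.4%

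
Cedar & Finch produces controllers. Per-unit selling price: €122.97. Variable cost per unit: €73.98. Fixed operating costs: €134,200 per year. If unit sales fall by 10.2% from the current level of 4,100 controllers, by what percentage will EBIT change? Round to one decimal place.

-30.7%

Total contribution margin = 4,100 × €48.99 = €200,859.00.
Subtracting fixed costs: EBIT = €200,859.00 − €134,200 = €66,659.00.
DOL = contribution ÷ EBIT = €200,859.00 ÷ €66,659.00 = 3.0132.
So EBIT moves 3.0132 × (-10.2%) = -30.7%.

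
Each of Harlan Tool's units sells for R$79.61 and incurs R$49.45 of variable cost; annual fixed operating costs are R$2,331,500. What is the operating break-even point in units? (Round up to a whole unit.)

77,305 units

Each unit contributes R$79.61 − R$49.45 = R$30.16.
Break-even volume = fixed costs ÷ CM per unit = R$2,331,500 ÷ R$30.16 = 77,304.38, so 77,305 units.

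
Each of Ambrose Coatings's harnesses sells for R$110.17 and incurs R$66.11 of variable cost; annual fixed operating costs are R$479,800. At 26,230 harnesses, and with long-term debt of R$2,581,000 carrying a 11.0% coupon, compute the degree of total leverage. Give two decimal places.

Contribution at this volume is 26,230 × R$44.06 = R$1,155,693.80.
EBIT = R$1,155,693.80 − R$479,800 = R$675,893.80. Interest = R$283,910.00, so EBIT − I = R$391,983.80.
DCL = contribution ÷ (EBIT − I) = R$1,155,693.80 ÷ R$391,983.80 = 2.9483.

2.95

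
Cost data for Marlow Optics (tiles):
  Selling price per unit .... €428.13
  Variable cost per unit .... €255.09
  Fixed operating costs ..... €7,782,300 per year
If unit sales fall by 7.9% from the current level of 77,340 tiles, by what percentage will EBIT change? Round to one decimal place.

Total contribution margin = 77,340 × €173.04 = €13,382,913.60.
Operating income = contribution − fixed costs = €13,382,913.60 − €7,782,300 = €5,600,613.60.
Degree of operating leverage = €13,382,913.60 / €5,600,613.60 = 2.3895.
%ΔEBIT = DOL × %ΔSales = 2.3895 × -7.9% = -18.9%.

-18.9%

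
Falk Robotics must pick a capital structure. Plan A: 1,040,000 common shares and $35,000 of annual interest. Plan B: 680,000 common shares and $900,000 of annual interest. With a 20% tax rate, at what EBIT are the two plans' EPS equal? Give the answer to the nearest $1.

$2,533,889

Set EPS_A = EPS_B: (EBIT − $35,000)(1 − 0.20) ÷ 1,040,000 = (EBIT − $900,000)(1 − 0.20) ÷ 680,000.
The (1 − t) factor cancels: (EBIT − 35,000) × 680,000 = (EBIT − 900,000) × 1,040,000.
EBIT × (1,040,000 − 680,000) = 900,000 × 1,040,000 − 35,000 × 680,000 = 912,200,000,000, so EBIT = 912,200,000,000 ÷ 360,000 = 2,533,888.89.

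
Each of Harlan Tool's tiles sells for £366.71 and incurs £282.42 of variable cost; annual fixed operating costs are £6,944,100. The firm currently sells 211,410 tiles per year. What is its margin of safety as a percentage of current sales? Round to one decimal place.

61.0%

Each unit contributes £366.71 − £282.42 = £84.29. Break-even units = £6,944,100 ÷ £84.29 = 82,383.44; break-even revenue = 82,383.44 × £366.71 = £30,210,830.60.
Current sales = 211,410 × £366.71 = £77,526,161.10.
Margin of safety = (£77,526,161.10 − £30,210,830.60) ÷ £77,526,161.10 = 61.0%.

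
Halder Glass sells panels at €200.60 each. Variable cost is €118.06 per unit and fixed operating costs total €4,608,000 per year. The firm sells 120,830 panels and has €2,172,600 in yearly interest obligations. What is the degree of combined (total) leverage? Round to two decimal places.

3.12

Contribution at this volume is 120,830 × €82.54 = €9,973,308.20.
Operating income = contribution − fixed costs = €9,973,308.20 − €4,608,000 = €5,365,308.20. Interest = €2,172,600.00.
DOL = €9,973,308.20 ÷ €5,365,308.20 = 1.8589; DFL = €5,365,308.20 ÷ €3,192,708.20 = 1.6805.
Combined leverage = 1.8589 × 1.6805 = 3.1239.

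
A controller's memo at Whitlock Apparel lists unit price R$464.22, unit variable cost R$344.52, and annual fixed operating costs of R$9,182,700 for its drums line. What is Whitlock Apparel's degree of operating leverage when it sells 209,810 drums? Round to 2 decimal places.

Total contribution margin = 209,810 × R$119.70 = R$25,114,257.00.
EBIT = R$25,114,257.00 − R$9,182,700 = R$15,931,557.00.
So DOL = total CM / EBIT = R$25,114,257.00 / R$15,931,557.00 = 1.5764.

1.58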